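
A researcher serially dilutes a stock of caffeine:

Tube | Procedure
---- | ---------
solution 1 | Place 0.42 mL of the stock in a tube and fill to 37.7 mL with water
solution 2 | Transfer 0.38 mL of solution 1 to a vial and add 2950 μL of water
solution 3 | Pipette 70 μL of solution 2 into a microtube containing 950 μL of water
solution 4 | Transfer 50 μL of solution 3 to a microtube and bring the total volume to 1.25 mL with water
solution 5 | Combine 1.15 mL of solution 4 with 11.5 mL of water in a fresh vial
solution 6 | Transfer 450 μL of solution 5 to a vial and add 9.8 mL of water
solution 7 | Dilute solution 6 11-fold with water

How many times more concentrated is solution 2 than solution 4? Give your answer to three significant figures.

Step 1: 0.42 mL brought to 37.7 mL → factor 37.7/0.42 = 89.762
Step 2: 0.38 mL + 2950 μL = 3.33 mL total → factor 3.33/0.38 = 8.7632
Step 3: 70 μL + 950 μL = 1020 μL total → factor 1020/70 = 14.571
Step 4: 50 μL brought to 1.25 mL → factor 1250/50 = 25
Dilution factor to solution 2 = 786.6; to solution 4 = 2.8655 × 10^5
[solution 2]/[solution 4] = (factor to solution 4)/(factor to solution 2) = 2.8655 × 10^5/786.6 = 364

364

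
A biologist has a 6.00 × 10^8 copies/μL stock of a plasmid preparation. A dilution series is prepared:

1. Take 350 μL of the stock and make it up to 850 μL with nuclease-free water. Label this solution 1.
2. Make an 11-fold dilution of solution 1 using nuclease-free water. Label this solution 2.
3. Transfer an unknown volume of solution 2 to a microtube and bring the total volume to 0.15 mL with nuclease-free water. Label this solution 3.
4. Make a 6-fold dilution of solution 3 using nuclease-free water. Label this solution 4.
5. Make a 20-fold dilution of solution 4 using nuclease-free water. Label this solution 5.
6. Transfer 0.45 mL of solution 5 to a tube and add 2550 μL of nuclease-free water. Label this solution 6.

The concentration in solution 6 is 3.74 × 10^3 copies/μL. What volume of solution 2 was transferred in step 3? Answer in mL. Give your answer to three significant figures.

Step 1: 350 μL brought to 850 μL → factor 850/350 = 2.4286
Step 2: 11-fold → factor 11
Step 3: v brought to 0.15 mL → factor = 0.15 mL/v
Step 4: 6-fold → factor 6
Step 5: 20-fold → factor 20
Step 6: 0.45 mL + 2550 μL = 3 mL total → factor 3/0.45 = 6.6667
Product of known-step factors = 21371
Overall factor = 6.00 × 10^8 copies/μL / (3.74 × 10^3 copies/μL) = 1.6043 × 10^5
Step-3 factor = 1.6043 × 10^5 / 21371 = 7.5066
v = 0.15 mL / 7.5066 = 0.0200 mL

0.0200 mL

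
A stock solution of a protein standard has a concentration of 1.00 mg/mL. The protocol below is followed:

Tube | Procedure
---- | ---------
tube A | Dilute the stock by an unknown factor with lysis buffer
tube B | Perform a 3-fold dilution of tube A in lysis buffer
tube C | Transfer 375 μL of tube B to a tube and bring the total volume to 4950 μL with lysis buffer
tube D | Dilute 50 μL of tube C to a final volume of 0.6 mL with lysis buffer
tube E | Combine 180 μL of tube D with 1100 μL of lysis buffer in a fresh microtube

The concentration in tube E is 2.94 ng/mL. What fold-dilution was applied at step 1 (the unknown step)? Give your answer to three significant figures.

101-fold

Step 1: unknown factor x
Step 2: 3-fold → factor 3
Step 3: 375 μL brought to 4950 μL → factor 4950/375 = 13.2
Step 4: 50 μL brought to 0.6 mL → factor 600/50 = 12
Step 5: 180 μL + 1100 μL = 1280 μL total → factor 1280/180 = 7.1111
Product of known-step factors = 3379.2
Overall factor = 1.00 mg/mL / (2.94 ng/mL) = 3.4014 × 10^5
x = 3.4014 × 10^5 / 3379.2 = 101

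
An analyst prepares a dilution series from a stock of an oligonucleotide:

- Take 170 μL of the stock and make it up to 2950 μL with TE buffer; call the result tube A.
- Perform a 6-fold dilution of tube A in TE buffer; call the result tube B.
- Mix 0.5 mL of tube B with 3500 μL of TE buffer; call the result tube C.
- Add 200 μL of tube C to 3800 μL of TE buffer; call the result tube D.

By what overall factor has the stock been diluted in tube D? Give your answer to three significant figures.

1.67 × 10^4

Step 1: 170 μL brought to 2950 μL → factor 2950/170 = 17.353
Step 2: 6-fold → factor 6
Step 3: 0.5 mL + 3500 μL = 4 mL total → factor 4/0.5 = 8
Step 4: 200 μL + 3800 μL = 4000 μL total → factor 4000/200 = 20
Overall dilution factor = 17.353 × 6 × 8 × 20 = 16659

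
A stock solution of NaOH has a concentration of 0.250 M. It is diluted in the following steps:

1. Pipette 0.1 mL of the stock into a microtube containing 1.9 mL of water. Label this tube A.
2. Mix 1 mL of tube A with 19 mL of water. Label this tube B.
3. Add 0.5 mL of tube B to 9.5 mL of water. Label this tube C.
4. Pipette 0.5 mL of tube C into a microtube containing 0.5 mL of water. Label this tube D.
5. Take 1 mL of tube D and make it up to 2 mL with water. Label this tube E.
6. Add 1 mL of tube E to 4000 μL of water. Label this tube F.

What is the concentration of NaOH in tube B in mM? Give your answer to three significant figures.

Step 1: 0.1 mL + 1.9 mL = 2 mL total → factor 2/0.1 = 20
Step 2: 1 mL + 19 mL = 20 mL total → factor 20/1 = 20
Dilution factor through tube B = 20 × 20 = 400
[tube B] = 0.250 M / 400 = 0.0006250 M = 0.625 mM

0.625 mM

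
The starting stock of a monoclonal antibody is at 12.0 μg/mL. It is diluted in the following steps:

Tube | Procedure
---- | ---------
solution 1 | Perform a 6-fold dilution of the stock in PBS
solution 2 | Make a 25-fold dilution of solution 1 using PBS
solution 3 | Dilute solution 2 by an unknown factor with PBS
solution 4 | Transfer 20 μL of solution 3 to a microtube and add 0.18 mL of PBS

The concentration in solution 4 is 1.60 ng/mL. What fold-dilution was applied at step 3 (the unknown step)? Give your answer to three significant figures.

Step 1: 6-fold → factor 6
Step 2: 25-fold → factor 25
Step 3: unknown factor x
Step 4: 20 μL + 0.18 mL = 200 μL total → factor 200/20 = 10
Product of known-step factors = 1500
Overall factor = 12.0 μg/mL / (1.60 ng/mL) = 7500
x = 7500 / 1500 = 5.00

5.00-fold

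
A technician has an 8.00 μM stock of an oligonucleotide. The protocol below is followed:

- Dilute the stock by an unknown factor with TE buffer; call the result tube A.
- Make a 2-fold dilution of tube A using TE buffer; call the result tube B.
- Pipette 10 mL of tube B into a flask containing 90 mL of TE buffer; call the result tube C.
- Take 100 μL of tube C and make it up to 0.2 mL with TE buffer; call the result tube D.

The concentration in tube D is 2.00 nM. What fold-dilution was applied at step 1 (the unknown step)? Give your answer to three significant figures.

100-fold

Step 1: unknown factor x
Step 2: 2-fold → factor 2
Step 3: 10 mL + 90 mL = 100 mL total → factor 100/10 = 10
Step 4: 100 μL brought to 0.2 mL → factor 200/100 = 2
Product of known-step factors = 40
Overall factor = 8.00 μM / (2.00 nM) = 4000
x = 4000 / 40 = 100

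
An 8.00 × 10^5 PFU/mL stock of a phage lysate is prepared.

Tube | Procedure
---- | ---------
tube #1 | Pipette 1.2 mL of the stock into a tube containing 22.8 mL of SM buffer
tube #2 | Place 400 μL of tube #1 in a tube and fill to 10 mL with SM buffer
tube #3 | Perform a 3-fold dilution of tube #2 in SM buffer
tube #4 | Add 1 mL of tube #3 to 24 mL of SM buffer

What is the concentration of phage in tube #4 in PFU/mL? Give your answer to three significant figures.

21.3 PFU/mL

Step 1: 1.2 mL + 22.8 mL = 24 mL total → factor 24/1.2 = 20
Step 2: 400 μL brought to 10 mL → factor 10000/400 = 25
Step 3: 3-fold → factor 3
Step 4: 1 mL + 24 mL = 25 mL total → factor 25/1 = 25
Overall dilution factor = 20 × 25 × 3 × 25 = 37500
Final = 8.00 × 10^5 PFU/mL / 37500 = 21.3 PFU/mL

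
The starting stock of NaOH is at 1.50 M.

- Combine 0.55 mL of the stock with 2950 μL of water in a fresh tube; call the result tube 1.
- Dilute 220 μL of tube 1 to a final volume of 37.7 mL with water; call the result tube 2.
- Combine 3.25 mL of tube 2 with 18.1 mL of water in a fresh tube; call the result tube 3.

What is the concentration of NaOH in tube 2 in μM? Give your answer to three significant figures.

Step 1: 0.55 mL + 2950 μL = 3.5 mL total → factor 3.5/0.55 = 6.3636
Step 2: 220 μL brought to 37.7 mL → factor 37700/220 = 171.36
Dilution factor through tube 2 = 6.3636 × 171.36 = 1090.5
[tube 2] = 1.50 M / 1090.5 = 0.001376 M = 1.38 × 10^3 μM

1.38 × 10^3 μM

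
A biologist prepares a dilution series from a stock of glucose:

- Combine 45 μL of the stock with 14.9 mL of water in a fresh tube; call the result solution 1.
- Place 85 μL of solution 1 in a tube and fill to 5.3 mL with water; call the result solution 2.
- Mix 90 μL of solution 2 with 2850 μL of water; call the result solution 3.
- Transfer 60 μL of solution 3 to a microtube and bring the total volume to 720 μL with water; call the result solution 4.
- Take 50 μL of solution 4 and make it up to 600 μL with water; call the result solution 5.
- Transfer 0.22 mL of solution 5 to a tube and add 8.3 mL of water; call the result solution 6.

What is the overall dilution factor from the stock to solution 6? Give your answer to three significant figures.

3.77 × 10^9

Step 1: 45 μL + 14.9 mL = 14945 μL total → factor 14945/45 = 332.11
Step 2: 85 μL brought to 5.3 mL → factor 5300/85 = 62.353
Step 3: 90 μL + 2850 μL = 2940 μL total → factor 2940/90 = 32.667
Step 4: 60 μL brought to 720 μL → factor 720/60 = 12
Step 5: 50 μL brought to 600 μL → factor 600/50 = 12
Step 6: 0.22 mL + 8.3 mL = 8.52 mL total → factor 8.52/0.22 = 38.727
Overall dilution factor = 332.11 × 62.353 × 32.667 × 12 × 12 × 38.727 = 3.7725 × 10^9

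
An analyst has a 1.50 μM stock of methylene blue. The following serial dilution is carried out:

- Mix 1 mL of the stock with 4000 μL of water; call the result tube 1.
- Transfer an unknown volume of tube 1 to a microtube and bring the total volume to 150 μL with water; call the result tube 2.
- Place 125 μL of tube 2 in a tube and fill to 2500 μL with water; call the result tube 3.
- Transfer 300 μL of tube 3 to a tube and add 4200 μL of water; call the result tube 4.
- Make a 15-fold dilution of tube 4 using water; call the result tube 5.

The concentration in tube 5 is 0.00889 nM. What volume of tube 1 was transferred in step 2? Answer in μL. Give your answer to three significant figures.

20.0 μL

Step 1: 1 mL + 4000 μL = 5 mL total → factor 5/1 = 5
Step 2: v brought to 150 μL → factor = 150 μL/v
Step 3: 125 μL brought to 2500 μL → factor 2500/125 = 20
Step 4: 300 μL + 4200 μL = 4500 μL total → factor 4500/300 = 15
Step 5: 15-fold → factor 15
Product of known-step factors = 22500
Overall factor = 1.50 μM / (0.00889 nM) = 1.6873 × 10^5
Step-2 factor = 1.6873 × 10^5 / 22500 = 7.4991
v = 150 μL / 7.4991 = 20.0 μL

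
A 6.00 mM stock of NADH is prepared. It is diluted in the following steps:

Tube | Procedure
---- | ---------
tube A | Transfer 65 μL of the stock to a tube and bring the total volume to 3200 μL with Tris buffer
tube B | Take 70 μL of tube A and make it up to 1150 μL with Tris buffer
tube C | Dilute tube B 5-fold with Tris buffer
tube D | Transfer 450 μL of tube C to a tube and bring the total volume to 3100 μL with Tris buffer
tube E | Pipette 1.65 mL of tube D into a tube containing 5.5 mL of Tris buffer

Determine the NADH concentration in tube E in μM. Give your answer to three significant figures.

0.0497 μM

Step 1: 65 μL brought to 3200 μL → factor 3200/65 = 49.231
Step 2: 70 μL brought to 1150 μL → factor 1150/70 = 16.429
Step 3: 5-fold → factor 5
Step 4: 450 μL brought to 3100 μL → factor 3100/450 = 6.8889
Step 5: 1.65 mL + 5.5 mL = 7.15 mL total → factor 7.15/1.65 = 4.3333
Overall dilution factor = 49.231 × 16.429 × 5 × 6.8889 × 4.3333 = 1.2072 × 10^5
Final = 6.00 mM / 1.2072 × 10^5 = 4.970 × 10^-5 mM = 0.0497 μM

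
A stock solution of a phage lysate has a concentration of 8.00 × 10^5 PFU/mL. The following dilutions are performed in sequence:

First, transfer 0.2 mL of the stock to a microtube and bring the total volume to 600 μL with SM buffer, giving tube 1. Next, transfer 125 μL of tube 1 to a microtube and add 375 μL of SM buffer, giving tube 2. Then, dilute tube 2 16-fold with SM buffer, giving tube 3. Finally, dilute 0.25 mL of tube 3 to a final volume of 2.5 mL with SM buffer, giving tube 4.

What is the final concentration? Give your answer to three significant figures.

Step 1: 0.2 mL brought to 600 μL → factor 0.6/0.2 = 3
Step 2: 125 μL + 375 μL = 500 μL total → factor 500/125 = 4
Step 3: 16-fold → factor 16
Step 4: 0.25 mL brought to 2.5 mL → factor 2.5/0.25 = 10
Overall dilution factor = 3 × 4 × 16 × 10 = 1920
Final = 8.00 × 10^5 PFU/mL / 1920 = 417 PFU/mL

417 PFU/mL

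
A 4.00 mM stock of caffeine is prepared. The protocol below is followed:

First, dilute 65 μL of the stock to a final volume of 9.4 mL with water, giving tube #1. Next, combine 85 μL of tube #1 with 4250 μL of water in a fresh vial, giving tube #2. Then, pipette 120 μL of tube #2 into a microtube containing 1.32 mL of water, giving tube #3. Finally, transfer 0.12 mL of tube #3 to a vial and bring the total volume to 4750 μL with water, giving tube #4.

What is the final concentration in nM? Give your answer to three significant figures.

1.14 nM

Step 1: 65 μL brought to 9.4 mL → factor 9400/65 = 144.62
Step 2: 85 μL + 4250 μL = 4335 μL total → factor 4335/85 = 51
Step 3: 120 μL + 1.32 mL = 1440 μL total → factor 1440/120 = 12
Step 4: 0.12 mL brought to 4750 μL → factor 4.75/0.12 = 39.583
Overall dilution factor = 144.62 × 51 × 12 × 39.583 = 3.5033 × 10^6
Final = 4.00 mM / 3.5033 × 10^6 = 1.142 × 10^-6 mM = 1.14 nM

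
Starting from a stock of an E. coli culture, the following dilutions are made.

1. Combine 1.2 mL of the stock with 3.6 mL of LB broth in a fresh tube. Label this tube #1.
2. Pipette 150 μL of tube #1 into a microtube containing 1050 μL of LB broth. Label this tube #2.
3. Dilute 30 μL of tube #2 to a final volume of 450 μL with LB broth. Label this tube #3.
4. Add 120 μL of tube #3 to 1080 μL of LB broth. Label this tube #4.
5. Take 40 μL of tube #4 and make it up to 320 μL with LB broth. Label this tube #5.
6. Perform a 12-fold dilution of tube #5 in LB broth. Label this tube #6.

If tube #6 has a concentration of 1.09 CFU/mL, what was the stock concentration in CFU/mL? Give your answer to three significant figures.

Step 1: 1.2 mL + 3.6 mL = 4.8 mL total → factor 4.8/1.2 = 4
Step 2: 150 μL + 1050 μL = 1200 μL total → factor 1200/150 = 8
Step 3: 30 μL brought to 450 μL → factor 450/30 = 15
Step 4: 120 μL + 1080 μL = 1200 μL total → factor 1200/120 = 10
Step 5: 40 μL brought to 320 μL → factor 320/40 = 8
Step 6: 12-fold → factor 12
Overall dilution factor = 4 × 8 × 15 × 10 × 8 × 12 = 4.608 × 10^5
Stock = 1.09 CFU/mL × 4.608 × 10^5 = 5.02 × 10^5 CFU/mL

5.02 × 10^5 CFU/mL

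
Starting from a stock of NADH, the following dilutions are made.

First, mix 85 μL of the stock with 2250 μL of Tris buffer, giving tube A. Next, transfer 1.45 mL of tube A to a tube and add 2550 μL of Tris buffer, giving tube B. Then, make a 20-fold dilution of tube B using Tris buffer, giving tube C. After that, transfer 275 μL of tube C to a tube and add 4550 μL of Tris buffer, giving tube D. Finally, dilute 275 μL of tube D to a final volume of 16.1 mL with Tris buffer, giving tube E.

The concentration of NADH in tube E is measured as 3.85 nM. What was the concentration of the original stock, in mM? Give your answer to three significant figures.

5.99 mM

Step 1: 85 μL + 2250 μL = 2335 μL total → factor 2335/85 = 27.471
Step 2: 1.45 mL + 2550 μL = 4 mL total → factor 4/1.45 = 2.7586
Step 3: 20-fold → factor 20
Step 4: 275 μL + 4550 μL = 4825 μL total → factor 4825/275 = 17.545
Step 5: 275 μL brought to 16.1 mL → factor 16100/275 = 58.545
Overall dilution factor = 27.471 × 2.7586 × 20 × 17.545 × 58.545 = 1.5569 × 10^6
Stock = 3.85 nM × 1.5569 × 10^6 = 5.994 × 10^6 nM = 5.99 mM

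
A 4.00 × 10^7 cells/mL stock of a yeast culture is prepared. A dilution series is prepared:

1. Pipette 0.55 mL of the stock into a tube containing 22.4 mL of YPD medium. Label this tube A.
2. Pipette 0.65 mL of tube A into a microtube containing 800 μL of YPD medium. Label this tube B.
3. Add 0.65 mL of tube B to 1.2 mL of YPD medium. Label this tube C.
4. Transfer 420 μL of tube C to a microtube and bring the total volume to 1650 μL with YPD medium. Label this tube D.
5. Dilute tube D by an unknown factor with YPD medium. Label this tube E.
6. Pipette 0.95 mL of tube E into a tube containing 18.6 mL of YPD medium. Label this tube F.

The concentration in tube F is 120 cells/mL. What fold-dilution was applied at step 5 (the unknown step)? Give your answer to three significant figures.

15.6-fold

Step 1: 0.55 mL + 22.4 mL = 22.95 mL total → factor 22.95/0.55 = 41.727
Step 2: 0.65 mL + 800 μL = 1.45 mL total → factor 1.45/0.65 = 2.2308
Step 3: 0.65 mL + 1.2 mL = 1.85 mL total → factor 1.85/0.65 = 2.8462
Step 4: 420 μL brought to 1650 μL → factor 1650/420 = 3.9286
Step 5: unknown factor x
Step 6: 0.95 mL + 18.6 mL = 19.55 mL total → factor 19.55/0.95 = 20.579
Product of known-step factors = 21419
Overall factor = 4.00 × 10^7 cells/mL / (120 cells/mL) = 3.3333 × 10^5
x = 3.3333 × 10^5 / 21419 = 15.6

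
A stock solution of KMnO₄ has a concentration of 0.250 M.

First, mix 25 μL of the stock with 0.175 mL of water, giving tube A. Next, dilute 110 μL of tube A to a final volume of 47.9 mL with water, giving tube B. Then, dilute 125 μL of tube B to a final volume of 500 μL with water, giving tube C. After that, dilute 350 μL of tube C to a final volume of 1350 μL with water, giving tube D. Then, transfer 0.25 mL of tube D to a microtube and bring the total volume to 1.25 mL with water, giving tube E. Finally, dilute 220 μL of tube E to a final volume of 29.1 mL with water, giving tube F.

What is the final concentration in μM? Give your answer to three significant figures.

Step 1: 25 μL + 0.175 mL = 200 μL total → factor 200/25 = 8
Step 2: 110 μL brought to 47.9 mL → factor 47900/110 = 435.45
Step 3: 125 μL brought to 500 μL → factor 500/125 = 4
Step 4: 350 μL brought to 1350 μL → factor 1350/350 = 3.8571
Step 5: 0.25 mL brought to 1.25 mL → factor 1.25/0.25 = 5
Step 6: 220 μL brought to 29.1 mL → factor 29100/220 = 132.27
Overall dilution factor = 8 × 435.45 × 4 × 3.8571 × 5 × 132.27 = 3.5547 × 10^7
Final = 0.250 M / 3.5547 × 10^7 = 7.033 × 10^-9 M = 0.00703 μM

0.00703 μM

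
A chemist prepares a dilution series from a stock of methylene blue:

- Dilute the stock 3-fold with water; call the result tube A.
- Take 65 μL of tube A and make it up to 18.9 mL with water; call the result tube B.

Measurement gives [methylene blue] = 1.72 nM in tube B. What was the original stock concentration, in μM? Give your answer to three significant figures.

Step 1: 3-fold → factor 3
Step 2: 65 μL brought to 18.9 mL → factor 18900/65 = 290.77
Overall dilution factor = 3 × 290.77 = 872.31
Stock = 1.72 nM × 872.31 = 1500 nM = 1.50 μM

1.50 μM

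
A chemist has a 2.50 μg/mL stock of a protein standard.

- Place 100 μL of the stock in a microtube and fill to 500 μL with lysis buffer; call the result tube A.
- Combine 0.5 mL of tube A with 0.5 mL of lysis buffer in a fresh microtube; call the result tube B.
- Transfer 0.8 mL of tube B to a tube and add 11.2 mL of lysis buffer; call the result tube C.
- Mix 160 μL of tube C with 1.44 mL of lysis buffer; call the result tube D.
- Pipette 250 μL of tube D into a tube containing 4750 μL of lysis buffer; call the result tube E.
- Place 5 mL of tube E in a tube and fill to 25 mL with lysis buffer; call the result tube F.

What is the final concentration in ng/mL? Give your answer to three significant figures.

Step 1: 100 μL brought to 500 μL → factor 500/100 = 5
Step 2: 0.5 mL + 0.5 mL = 1 mL total → factor 1/0.5 = 2
Step 3: 0.8 mL + 11.2 mL = 12 mL total → factor 12/0.8 = 15
Step 4: 160 μL + 1.44 mL = 1600 μL total → factor 1600/160 = 10
Step 5: 250 μL + 4750 μL = 5000 μL total → factor 5000/250 = 20
Step 6: 5 mL brought to 25 mL → factor 25/5 = 5
Overall dilution factor = 5 × 2 × 15 × 10 × 20 × 5 = 1.5 × 10^5
Final = 2.50 μg/mL / 1.5 × 10^5 = 1.667 × 10^-5 μg/mL = 0.0167 ng/mL

0.0167 ng/mL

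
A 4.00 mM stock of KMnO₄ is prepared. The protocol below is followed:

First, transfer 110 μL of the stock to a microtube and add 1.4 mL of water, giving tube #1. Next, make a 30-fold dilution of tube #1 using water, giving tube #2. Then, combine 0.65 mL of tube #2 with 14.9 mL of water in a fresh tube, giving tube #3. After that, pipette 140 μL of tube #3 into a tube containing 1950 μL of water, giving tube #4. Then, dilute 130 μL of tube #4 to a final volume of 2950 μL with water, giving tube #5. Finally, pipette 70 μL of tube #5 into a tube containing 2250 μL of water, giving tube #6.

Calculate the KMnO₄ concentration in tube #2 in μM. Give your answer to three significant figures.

Step 1: 110 μL + 1.4 mL = 1510 μL total → factor 1510/110 = 13.727
Step 2: 30-fold → factor 30
Dilution factor through tube #2 = 13.727 × 30 = 411.82
[tube #2] = 4.00 mM / 411.82 = 0.009713 mM = 9.71 μM

9.71 μM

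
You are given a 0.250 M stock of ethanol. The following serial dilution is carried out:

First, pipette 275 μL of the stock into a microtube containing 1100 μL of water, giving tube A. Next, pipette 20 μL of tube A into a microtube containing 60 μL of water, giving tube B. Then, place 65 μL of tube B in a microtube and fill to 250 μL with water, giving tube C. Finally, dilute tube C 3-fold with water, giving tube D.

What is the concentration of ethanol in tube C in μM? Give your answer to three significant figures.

3.25 × 10^3 μM

Step 1: 275 μL + 1100 μL = 1375 μL total → factor 1375/275 = 5
Step 2: 20 μL + 60 μL = 80 μL total → factor 80/20 = 4
Step 3: 65 μL brought to 250 μL → factor 250/65 = 3.8462
Dilution factor through tube C = 5 × 4 × 3.8462 = 76.923
[tube C] = 0.250 M / 76.923 = 0.003250 M = 3.25 × 10^3 μM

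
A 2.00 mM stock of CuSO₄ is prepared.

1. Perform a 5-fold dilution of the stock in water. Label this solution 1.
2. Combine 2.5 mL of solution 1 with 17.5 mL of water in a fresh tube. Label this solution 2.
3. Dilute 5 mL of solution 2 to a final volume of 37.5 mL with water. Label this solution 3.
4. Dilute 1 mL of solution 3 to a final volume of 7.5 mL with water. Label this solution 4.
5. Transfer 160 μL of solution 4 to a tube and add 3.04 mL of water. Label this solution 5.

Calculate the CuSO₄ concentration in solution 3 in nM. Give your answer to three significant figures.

Step 1: 5-fold → factor 5
Step 2: 2.5 mL + 17.5 mL = 20 mL total → factor 20/2.5 = 8
Step 3: 5 mL brought to 37.5 mL → factor 37.5/5 = 7.5
Dilution factor through solution 3 = 5 × 8 × 7.5 = 300
[solution 3] = 2.00 mM / 300 = 0.006667 mM = 6.67 × 10^3 nM

6.67 × 10^3 nM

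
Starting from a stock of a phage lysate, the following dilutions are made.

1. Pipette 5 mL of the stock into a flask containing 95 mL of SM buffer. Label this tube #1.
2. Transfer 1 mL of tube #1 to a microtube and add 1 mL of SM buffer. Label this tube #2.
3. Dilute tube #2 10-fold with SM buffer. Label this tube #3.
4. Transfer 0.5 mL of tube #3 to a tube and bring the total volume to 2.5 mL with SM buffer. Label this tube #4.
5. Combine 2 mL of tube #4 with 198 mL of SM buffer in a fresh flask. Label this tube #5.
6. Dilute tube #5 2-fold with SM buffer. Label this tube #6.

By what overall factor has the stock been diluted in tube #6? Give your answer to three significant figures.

Step 1: 5 mL + 95 mL = 100 mL total → factor 100/5 = 20
Step 2: 1 mL + 1 mL = 2 mL total → factor 2/1 = 2
Step 3: 10-fold → factor 10
Step 4: 0.5 mL brought to 2.5 mL → factor 2.5/0.5 = 5
Step 5: 2 mL + 198 mL = 200 mL total → factor 200/2 = 100
Step 6: 2-fold → factor 2
Overall dilution factor = 20 × 2 × 10 × 5 × 100 × 2 = 4 × 10^5

4.00 × 10^5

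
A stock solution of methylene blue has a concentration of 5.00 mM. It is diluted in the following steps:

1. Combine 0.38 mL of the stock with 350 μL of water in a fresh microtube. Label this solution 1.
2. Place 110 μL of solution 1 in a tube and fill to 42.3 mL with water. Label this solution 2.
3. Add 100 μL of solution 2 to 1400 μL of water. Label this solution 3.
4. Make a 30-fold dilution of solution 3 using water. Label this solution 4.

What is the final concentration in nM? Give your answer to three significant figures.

Step 1: 0.38 mL + 350 μL = 0.73 mL total → factor 0.73/0.38 = 1.9211
Step 2: 110 μL brought to 42.3 mL → factor 42300/110 = 384.55
Step 3: 100 μL + 1400 μL = 1500 μL total → factor 1500/100 = 15
Step 4: 30-fold → factor 30
Overall dilution factor = 1.9211 × 384.55 × 15 × 30 = 3.3243 × 10^5
Final = 5.00 mM / 3.3243 × 10^5 = 1.504 × 10^-5 mM = 15.0 nM

15.0 nM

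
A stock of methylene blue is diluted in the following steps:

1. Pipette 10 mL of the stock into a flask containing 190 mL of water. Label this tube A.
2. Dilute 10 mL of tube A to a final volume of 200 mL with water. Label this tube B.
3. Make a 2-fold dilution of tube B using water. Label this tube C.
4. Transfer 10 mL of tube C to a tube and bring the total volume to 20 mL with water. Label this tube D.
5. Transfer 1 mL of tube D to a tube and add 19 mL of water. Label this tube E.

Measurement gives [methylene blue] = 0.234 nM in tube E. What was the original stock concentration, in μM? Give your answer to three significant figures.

Step 1: 10 mL + 190 mL = 200 mL total → factor 200/10 = 20
Step 2: 10 mL brought to 200 mL → factor 200/10 = 20
Step 3: 2-fold → factor 2
Step 4: 10 mL brought to 20 mL → factor 20/10 = 2
Step 5: 1 mL + 19 mL = 20 mL total → factor 20/1 = 20
Overall dilution factor = 20 × 20 × 2 × 2 × 20 = 32000
Stock = 0.234 nM × 32000 = 7488 nM = 7.49 μM

7.49 μM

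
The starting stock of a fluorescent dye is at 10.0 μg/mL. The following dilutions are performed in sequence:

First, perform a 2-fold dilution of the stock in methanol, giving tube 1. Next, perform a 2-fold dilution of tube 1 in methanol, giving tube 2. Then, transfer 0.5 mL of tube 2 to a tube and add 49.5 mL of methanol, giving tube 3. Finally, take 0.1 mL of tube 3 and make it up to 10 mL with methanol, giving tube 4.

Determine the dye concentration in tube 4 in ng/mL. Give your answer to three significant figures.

Step 1: 2-fold → factor 2
Step 2: 2-fold → factor 2
Step 3: 0.5 mL + 49.5 mL = 50 mL total → factor 50/0.5 = 100
Step 4: 0.1 mL brought to 10 mL → factor 10/0.1 = 100
Overall dilution factor = 2 × 2 × 100 × 100 = 40000
Final = 10.0 μg/mL / 40000 = 0.0002500 μg/mL = 0.250 ng/mL

0.250 ng/mL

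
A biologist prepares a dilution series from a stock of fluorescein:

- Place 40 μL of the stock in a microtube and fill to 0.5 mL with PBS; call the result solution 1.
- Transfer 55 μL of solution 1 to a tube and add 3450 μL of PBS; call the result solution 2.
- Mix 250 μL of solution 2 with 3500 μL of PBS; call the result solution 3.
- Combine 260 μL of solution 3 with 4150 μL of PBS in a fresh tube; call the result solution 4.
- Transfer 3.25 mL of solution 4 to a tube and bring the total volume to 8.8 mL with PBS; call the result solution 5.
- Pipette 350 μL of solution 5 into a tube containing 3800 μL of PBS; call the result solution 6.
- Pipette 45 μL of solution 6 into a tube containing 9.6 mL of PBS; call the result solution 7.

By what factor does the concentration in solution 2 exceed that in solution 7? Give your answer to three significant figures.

Step 1: 40 μL brought to 0.5 mL → factor 500/40 = 12.5
Step 2: 55 μL + 3450 μL = 3505 μL total → factor 3505/55 = 63.727
Step 3: 250 μL + 3500 μL = 3750 μL total → factor 3750/250 = 15
Step 4: 260 μL + 4150 μL = 4410 μL total → factor 4410/260 = 16.962
Step 5: 3.25 mL brought to 8.8 mL → factor 8.8/3.25 = 2.7077
Step 6: 350 μL + 3800 μL = 4150 μL total → factor 4150/350 = 11.857
Step 7: 45 μL + 9.6 mL = 9645 μL total → factor 9645/45 = 214.33
Dilution factor to solution 2 = 796.59; to solution 7 = 1.3946 × 10^9
[solution 2]/[solution 7] = (factor to solution 7)/(factor to solution 2) = 1.3946 × 10^9/796.59 = 1.75 × 10^6

1.75 × 10^6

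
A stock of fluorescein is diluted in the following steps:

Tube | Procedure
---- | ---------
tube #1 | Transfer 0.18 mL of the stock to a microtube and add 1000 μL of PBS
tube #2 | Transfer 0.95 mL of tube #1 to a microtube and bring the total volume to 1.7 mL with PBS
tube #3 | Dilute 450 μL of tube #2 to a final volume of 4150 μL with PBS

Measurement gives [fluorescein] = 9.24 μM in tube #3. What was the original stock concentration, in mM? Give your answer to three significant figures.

Step 1: 0.18 mL + 1000 μL = 1.18 mL total → factor 1.18/0.18 = 6.5556
Step 2: 0.95 mL brought to 1.7 mL → factor 1.7/0.95 = 1.7895
Step 3: 450 μL brought to 4150 μL → factor 4150/450 = 9.2222
Overall dilution factor = 6.5556 × 1.7895 × 9.2222 = 108.19
Stock = 9.24 μM × 108.19 = 999.6 μM = 1.00 mM

1.00 mM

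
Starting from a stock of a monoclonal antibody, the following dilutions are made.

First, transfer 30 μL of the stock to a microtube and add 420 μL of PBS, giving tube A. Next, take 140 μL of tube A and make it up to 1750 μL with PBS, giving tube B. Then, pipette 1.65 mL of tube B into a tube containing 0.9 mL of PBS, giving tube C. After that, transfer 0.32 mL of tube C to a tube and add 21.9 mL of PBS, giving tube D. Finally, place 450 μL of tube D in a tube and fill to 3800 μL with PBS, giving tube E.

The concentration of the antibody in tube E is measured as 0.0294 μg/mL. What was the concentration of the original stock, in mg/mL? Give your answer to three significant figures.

5.00 mg/mL

Step 1: 30 μL + 420 μL = 450 μL total → factor 450/30 = 15
Step 2: 140 μL brought to 1750 μL → factor 1750/140 = 12.5
Step 3: 1.65 mL + 0.9 mL = 2.55 mL total → factor 2.55/1.65 = 1.5455
Step 4: 0.32 mL + 21.9 mL = 22.22 mL total → factor 22.22/0.32 = 69.438
Step 5: 450 μL brought to 3800 μL → factor 3800/450 = 8.4444
Overall dilution factor = 15 × 12.5 × 1.5455 × 69.438 × 8.4444 = 1.6991 × 10^5
Stock = 0.0294 μg/mL × 1.6991 × 10^5 = 4995 μg/mL = 5.00 mg/mL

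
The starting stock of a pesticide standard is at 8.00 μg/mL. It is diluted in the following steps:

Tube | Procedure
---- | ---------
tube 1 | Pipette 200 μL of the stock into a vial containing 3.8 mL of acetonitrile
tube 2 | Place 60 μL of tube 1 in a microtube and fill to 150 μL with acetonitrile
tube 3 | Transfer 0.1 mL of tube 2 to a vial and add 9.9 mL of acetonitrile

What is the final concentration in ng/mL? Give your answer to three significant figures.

Step 1: 200 μL + 3.8 mL = 4000 μL total → factor 4000/200 = 20
Step 2: 60 μL brought to 150 μL → factor 150/60 = 2.5
Step 3: 0.1 mL + 9.9 mL = 10 mL total → factor 10/0.1 = 100
Overall dilution factor = 20 × 2.5 × 100 = 5000
Final = 8.00 μg/mL / 5000 = 0.001600 μg/mL = 1.60 ng/mL

1.60 ng/mL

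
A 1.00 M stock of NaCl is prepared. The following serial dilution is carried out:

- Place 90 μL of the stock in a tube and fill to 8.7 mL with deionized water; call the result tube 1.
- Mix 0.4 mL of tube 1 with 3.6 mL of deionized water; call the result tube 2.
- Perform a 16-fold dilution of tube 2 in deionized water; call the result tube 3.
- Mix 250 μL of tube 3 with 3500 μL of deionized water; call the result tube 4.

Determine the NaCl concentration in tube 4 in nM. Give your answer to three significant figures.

Step 1: 90 μL brought to 8.7 mL → factor 8700/90 = 96.667
Step 2: 0.4 mL + 3.6 mL = 4 mL total → factor 4/0.4 = 10
Step 3: 16-fold → factor 16
Step 4: 250 μL + 3500 μL = 3750 μL total → factor 3750/250 = 15
Overall dilution factor = 96.667 × 10 × 16 × 15 = 2.32 × 10^5
Final = 1.00 M / 2.32 × 10^5 = 4.310 × 10^-6 M = 4.31 × 10^3 nM

4.31 × 10^3 nM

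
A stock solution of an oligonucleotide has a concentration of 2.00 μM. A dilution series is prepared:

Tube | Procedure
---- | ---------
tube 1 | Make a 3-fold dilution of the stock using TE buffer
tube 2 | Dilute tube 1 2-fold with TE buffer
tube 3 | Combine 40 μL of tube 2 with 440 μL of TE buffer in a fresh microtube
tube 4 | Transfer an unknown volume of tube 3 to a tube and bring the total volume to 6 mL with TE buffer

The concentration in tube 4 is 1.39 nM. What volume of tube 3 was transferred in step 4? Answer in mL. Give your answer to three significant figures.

0.300 mL

Step 1: 3-fold → factor 3
Step 2: 2-fold → factor 2
Step 3: 40 μL + 440 μL = 480 μL total → factor 480/40 = 12
Step 4: v brought to 6 mL → factor = 6 mL/v
Product of known-step factors = 72
Overall factor = 2.00 μM / (1.39 nM) = 1438.8
Step-4 factor = 1438.8 / 72 = 19.984
v = 6 mL / 19.984 = 0.300 mL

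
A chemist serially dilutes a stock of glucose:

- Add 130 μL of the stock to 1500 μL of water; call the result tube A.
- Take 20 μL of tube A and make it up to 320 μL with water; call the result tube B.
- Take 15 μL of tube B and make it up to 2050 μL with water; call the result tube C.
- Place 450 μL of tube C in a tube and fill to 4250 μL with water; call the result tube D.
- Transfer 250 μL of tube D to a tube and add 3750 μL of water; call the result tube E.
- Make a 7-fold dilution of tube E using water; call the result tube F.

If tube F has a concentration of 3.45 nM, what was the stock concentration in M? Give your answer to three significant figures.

0.100 M

Step 1: 130 μL + 1500 μL = 1630 μL total → factor 1630/130 = 12.538
Step 2: 20 μL brought to 320 μL → factor 320/20 = 16
Step 3: 15 μL brought to 2050 μL → factor 2050/15 = 136.67
Step 4: 450 μL brought to 4250 μL → factor 4250/450 = 9.4444
Step 5: 250 μL + 3750 μL = 4000 μL total → factor 4000/250 = 16
Step 6: 7-fold → factor 7
Overall dilution factor = 12.538 × 16 × 136.67 × 9.4444 × 16 × 7 = 2.9002 × 10^7
Stock = 3.45 nM × 2.9002 × 10^7 = 1.001 × 10^8 nM = 0.100 M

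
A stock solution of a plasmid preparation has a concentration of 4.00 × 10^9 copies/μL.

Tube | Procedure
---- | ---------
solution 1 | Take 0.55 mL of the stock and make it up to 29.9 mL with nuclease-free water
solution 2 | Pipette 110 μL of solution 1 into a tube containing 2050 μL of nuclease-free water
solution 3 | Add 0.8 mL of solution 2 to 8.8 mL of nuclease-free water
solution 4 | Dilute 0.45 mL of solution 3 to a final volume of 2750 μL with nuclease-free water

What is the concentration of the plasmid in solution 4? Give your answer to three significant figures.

5.11 × 10^4 copies/μL

Step 1: 0.55 mL brought to 29.9 mL → factor 29.9/0.55 = 54.364
Step 2: 110 μL + 2050 μL = 2160 μL total → factor 2160/110 = 19.636
Step 3: 0.8 mL + 8.8 mL = 9.6 mL total → factor 9.6/0.8 = 12
Step 4: 0.45 mL brought to 2750 μL → factor 2.75/0.45 = 6.1111
Overall dilution factor = 54.364 × 19.636 × 12 × 6.1111 = 78284
Final = 4.00 × 10^9 copies/μL / 78284 = 5.11 × 10^4 copies/μL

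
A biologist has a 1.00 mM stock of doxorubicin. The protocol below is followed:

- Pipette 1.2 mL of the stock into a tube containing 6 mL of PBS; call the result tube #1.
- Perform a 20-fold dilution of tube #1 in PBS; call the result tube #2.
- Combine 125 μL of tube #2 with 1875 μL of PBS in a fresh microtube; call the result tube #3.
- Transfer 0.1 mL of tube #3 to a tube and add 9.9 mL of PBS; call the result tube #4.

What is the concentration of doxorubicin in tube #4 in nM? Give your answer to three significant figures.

5.21 nM

Step 1: 1.2 mL + 6 mL = 7.2 mL total → factor 7.2/1.2 = 6
Step 2: 20-fold → factor 20
Step 3: 125 μL + 1875 μL = 2000 μL total → factor 2000/125 = 16
Step 4: 0.1 mL + 9.9 mL = 10 mL total → factor 10/0.1 = 100
Overall dilution factor = 6 × 20 × 16 × 100 = 1.92 × 10^5
Final = 1.00 mM / 1.92 × 10^5 = 5.208 × 10^-6 mM = 5.21 nM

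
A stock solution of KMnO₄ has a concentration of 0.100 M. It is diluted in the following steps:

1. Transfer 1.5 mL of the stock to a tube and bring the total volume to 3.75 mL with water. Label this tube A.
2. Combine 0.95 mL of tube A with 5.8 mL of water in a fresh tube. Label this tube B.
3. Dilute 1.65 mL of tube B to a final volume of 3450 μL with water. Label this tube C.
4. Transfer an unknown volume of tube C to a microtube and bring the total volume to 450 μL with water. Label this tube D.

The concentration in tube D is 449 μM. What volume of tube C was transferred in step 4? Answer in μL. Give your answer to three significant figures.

Step 1: 1.5 mL brought to 3.75 mL → factor 3.75/1.5 = 2.5
Step 2: 0.95 mL + 5.8 mL = 6.75 mL total → factor 6.75/0.95 = 7.1053
Step 3: 1.65 mL brought to 3450 μL → factor 3.45/1.65 = 2.0909
Step 4: v brought to 450 μL → factor = 450 μL/v
Product of known-step factors = 37.141
Overall factor = 0.100 M / (449 μM) = 222.72
Step-4 factor = 222.72 / 37.141 = 5.9965
v = 450 μL / 5.9965 = 75.0 μL

75.0 μL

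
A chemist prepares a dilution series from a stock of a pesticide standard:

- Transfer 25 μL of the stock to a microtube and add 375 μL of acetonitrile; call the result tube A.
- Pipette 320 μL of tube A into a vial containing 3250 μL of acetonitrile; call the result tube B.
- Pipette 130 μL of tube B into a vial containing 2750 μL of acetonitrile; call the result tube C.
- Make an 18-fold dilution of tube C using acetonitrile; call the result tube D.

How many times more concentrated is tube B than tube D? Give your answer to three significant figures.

Step 1: 25 μL + 375 μL = 400 μL total → factor 400/25 = 16
Step 2: 320 μL + 3250 μL = 3570 μL total → factor 3570/320 = 11.156
Step 3: 130 μL + 2750 μL = 2880 μL total → factor 2880/130 = 22.154
Step 4: 18-fold → factor 18
Dilution factor to tube B = 178.5; to tube D = 71180
[tube B]/[tube D] = (factor to tube D)/(factor to tube B) = 71180/178.5 = 399

399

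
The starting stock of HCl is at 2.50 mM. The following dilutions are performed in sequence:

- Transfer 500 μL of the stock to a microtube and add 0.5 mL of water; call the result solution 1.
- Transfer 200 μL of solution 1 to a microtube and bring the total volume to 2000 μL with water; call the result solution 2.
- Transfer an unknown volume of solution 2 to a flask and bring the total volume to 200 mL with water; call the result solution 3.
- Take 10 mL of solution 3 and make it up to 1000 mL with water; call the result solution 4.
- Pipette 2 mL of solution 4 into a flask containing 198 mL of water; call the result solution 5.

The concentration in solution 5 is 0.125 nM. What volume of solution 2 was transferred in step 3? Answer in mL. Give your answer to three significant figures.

Step 1: 500 μL + 0.5 mL = 1000 μL total → factor 1000/500 = 2
Step 2: 200 μL brought to 2000 μL → factor 2000/200 = 10
Step 3: v brought to 200 mL → factor = 200 mL/v
Step 4: 10 mL brought to 1000 mL → factor 1000/10 = 100
Step 5: 2 mL + 198 mL = 200 mL total → factor 200/2 = 100
Product of known-step factors = 2 × 10^5
Overall factor = 2.50 mM / (0.125 nM) = 2 × 10^7
Step-3 factor = 2 × 10^7 / 2 × 10^5 = 100
v = 200 mL / 100 = 2.00 mL

2.00 mL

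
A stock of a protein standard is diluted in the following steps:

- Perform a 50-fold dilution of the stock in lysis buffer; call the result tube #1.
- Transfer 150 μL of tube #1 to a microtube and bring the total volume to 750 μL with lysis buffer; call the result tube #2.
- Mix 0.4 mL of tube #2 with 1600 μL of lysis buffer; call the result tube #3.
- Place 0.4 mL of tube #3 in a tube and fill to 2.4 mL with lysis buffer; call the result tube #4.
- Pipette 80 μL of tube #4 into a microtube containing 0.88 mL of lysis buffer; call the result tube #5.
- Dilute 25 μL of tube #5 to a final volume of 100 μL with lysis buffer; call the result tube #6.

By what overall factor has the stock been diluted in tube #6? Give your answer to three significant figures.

Step 1: 50-fold → factor 50
Step 2: 150 μL brought to 750 μL → factor 750/150 = 5
Step 3: 0.4 mL + 1600 μL = 2 mL total → factor 2/0.4 = 5
Step 4: 0.4 mL brought to 2.4 mL → factor 2.4/0.4 = 6
Step 5: 80 μL + 0.88 mL = 960 μL total → factor 960/80 = 12
Step 6: 25 μL brought to 100 μL → factor 100/25 = 4
Overall dilution factor = 50 × 5 × 5 × 6 × 12 × 4 = 3.6 × 10^5

3.60 × 10^5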